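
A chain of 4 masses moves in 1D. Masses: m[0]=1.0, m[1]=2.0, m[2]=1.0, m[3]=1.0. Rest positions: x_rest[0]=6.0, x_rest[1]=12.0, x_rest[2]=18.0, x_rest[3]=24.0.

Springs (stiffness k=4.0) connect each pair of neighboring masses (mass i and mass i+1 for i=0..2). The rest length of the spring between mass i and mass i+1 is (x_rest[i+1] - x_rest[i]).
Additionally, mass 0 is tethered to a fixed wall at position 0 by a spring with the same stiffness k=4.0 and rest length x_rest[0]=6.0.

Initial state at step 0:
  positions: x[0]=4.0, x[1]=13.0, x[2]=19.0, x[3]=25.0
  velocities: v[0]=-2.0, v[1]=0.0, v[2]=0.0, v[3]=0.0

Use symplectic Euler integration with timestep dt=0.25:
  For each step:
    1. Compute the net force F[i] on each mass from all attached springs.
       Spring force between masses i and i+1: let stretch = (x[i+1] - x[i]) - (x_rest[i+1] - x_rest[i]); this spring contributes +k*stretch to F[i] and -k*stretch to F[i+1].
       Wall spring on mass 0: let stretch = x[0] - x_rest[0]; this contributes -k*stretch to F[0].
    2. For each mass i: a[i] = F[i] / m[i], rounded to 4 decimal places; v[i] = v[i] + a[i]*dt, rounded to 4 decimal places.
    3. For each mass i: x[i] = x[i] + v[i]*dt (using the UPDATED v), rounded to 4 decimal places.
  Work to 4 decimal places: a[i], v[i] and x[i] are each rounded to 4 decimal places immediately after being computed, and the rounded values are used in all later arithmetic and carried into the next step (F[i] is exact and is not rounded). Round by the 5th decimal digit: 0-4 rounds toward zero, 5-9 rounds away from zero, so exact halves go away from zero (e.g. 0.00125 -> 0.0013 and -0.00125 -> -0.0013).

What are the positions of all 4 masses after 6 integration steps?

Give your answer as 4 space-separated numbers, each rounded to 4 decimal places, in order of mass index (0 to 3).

Answer: 5.9935 12.4479 17.5893 24.0966

Derivation:
Step 0: x=[4.0000 13.0000 19.0000 25.0000] v=[-2.0000 0.0000 0.0000 0.0000]
Step 1: x=[4.7500 12.6250 19.0000 25.0000] v=[3.0000 -1.5000 0.0000 0.0000]
Step 2: x=[6.2813 12.0625 18.9063 25.0000] v=[6.1250 -2.2500 -0.3750 0.0000]
Step 3: x=[7.6875 11.6328 18.6250 24.9766] v=[5.6249 -1.7187 -1.1251 -0.0937]
Step 4: x=[8.1582 11.5840 18.1836 24.8653] v=[1.8827 -0.1953 -1.7657 -0.4453]
Step 5: x=[7.4458 11.9319 17.7627 24.5836] v=[-2.8497 1.3916 -1.6836 -1.1270]
Step 6: x=[5.9935 12.4479 17.5893 24.0966] v=[-5.8094 2.0640 -0.6935 -1.9479]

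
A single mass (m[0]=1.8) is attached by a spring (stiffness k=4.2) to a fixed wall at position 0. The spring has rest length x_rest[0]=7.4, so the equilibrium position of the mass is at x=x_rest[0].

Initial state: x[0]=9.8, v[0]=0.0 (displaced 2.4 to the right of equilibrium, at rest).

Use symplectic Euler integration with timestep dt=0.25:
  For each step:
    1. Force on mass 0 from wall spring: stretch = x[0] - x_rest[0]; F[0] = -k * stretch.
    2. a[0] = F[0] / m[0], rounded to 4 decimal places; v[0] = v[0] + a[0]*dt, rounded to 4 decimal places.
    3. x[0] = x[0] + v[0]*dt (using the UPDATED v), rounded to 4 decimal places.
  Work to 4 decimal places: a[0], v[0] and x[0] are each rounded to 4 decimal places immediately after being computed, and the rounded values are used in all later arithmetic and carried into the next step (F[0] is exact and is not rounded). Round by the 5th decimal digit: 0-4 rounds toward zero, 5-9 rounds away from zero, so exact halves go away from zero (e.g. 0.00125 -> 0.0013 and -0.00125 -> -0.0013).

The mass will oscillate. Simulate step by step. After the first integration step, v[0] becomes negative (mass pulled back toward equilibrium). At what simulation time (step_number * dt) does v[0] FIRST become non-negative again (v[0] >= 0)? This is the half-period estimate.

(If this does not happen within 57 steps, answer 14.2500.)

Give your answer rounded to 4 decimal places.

Step 0: x=[9.8000] v=[0.0000]
Step 1: x=[9.4500] v=[-1.4000]
Step 2: x=[8.8011] v=[-2.5958]
Step 3: x=[7.9478] v=[-3.4131]
Step 4: x=[7.0146] v=[-3.7327]
Step 5: x=[6.1376] v=[-3.5079]
Step 6: x=[5.4447] v=[-2.7715]
Step 7: x=[5.0370] v=[-1.6309]
Step 8: x=[4.9739] v=[-0.2525]
Step 9: x=[5.2646] v=[1.1627]
First v>=0 after going negative at step 9, time=2.2500

Answer: 2.2500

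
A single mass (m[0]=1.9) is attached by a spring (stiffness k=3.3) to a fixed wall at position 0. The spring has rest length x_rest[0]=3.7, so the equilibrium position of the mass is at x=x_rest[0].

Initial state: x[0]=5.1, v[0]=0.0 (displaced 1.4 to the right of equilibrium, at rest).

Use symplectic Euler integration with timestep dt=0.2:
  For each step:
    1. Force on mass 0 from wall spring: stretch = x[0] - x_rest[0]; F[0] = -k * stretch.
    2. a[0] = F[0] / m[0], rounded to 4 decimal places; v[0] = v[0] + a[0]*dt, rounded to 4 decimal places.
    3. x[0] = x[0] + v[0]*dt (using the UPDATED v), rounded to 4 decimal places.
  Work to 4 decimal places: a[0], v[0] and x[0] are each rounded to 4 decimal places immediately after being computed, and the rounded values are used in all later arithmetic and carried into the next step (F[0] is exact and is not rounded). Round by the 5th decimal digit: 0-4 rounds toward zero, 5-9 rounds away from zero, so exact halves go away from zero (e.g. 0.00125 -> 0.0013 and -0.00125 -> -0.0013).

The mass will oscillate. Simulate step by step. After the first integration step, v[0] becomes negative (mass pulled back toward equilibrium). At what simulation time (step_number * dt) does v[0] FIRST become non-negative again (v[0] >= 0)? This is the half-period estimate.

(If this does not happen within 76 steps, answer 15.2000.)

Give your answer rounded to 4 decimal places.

Step 0: x=[5.1000] v=[0.0000]
Step 1: x=[5.0027] v=[-0.4863]
Step 2: x=[4.8149] v=[-0.9388]
Step 3: x=[4.5497] v=[-1.3261]
Step 4: x=[4.2254] v=[-1.6213]
Step 5: x=[3.8646] v=[-1.8038]
Step 6: x=[3.4924] v=[-1.8610]
Step 7: x=[3.1346] v=[-1.7889]
Step 8: x=[2.8161] v=[-1.5925]
Step 9: x=[2.5590] v=[-1.2855]
Step 10: x=[2.3812] v=[-0.8892]
Step 11: x=[2.2950] v=[-0.4311]
Step 12: x=[2.3064] v=[0.0570]
First v>=0 after going negative at step 12, time=2.4000

Answer: 2.4000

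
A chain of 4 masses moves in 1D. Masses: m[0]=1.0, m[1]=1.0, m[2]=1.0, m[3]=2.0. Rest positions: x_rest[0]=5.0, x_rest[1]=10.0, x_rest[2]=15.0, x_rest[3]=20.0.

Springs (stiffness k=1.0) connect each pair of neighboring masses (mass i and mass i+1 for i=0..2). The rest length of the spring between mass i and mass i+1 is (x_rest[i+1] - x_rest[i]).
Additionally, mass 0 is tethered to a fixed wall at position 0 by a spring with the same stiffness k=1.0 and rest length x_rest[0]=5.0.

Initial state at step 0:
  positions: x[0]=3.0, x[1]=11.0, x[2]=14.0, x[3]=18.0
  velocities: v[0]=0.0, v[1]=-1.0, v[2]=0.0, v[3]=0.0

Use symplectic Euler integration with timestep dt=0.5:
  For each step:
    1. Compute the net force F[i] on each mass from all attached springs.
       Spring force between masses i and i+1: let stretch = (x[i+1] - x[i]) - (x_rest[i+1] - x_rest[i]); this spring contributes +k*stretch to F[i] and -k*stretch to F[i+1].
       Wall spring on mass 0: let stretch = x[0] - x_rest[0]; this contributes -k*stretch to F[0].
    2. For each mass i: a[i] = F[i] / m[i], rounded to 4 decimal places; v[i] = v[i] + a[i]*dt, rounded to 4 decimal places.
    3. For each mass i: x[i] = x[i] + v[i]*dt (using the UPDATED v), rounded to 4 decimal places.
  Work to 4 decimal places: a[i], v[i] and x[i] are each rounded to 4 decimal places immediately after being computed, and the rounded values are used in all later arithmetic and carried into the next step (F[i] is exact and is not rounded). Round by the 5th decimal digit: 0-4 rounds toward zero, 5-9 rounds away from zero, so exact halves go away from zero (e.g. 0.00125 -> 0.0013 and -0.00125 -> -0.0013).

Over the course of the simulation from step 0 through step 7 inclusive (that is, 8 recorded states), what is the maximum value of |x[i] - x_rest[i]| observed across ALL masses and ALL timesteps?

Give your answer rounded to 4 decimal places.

Step 0: x=[3.0000 11.0000 14.0000 18.0000] v=[0.0000 -1.0000 0.0000 0.0000]
Step 1: x=[4.2500 9.2500 14.2500 18.1250] v=[2.5000 -3.5000 0.5000 0.2500]
Step 2: x=[5.6875 7.5000 14.2188 18.3907] v=[2.8750 -3.5000 -0.0625 0.5313]
Step 3: x=[6.1563 6.9766 13.5508 18.7599] v=[0.9375 -1.0469 -1.3360 0.7384]
Step 4: x=[5.2911 7.8917 12.5415 19.1030] v=[-1.7305 1.8301 -2.0186 0.6861]
Step 5: x=[3.7532 9.3191 12.0101 19.2509] v=[-3.0758 2.8547 -1.0628 0.2957]
Step 6: x=[2.6685 10.0278 12.6162 19.1187] v=[-2.1695 1.4173 1.2121 -0.2645]
Step 7: x=[2.7565 9.5437 14.2008 18.7986] v=[0.1759 -0.9682 3.1692 -0.6402]
Max displacement = 3.0234

Answer: 3.0234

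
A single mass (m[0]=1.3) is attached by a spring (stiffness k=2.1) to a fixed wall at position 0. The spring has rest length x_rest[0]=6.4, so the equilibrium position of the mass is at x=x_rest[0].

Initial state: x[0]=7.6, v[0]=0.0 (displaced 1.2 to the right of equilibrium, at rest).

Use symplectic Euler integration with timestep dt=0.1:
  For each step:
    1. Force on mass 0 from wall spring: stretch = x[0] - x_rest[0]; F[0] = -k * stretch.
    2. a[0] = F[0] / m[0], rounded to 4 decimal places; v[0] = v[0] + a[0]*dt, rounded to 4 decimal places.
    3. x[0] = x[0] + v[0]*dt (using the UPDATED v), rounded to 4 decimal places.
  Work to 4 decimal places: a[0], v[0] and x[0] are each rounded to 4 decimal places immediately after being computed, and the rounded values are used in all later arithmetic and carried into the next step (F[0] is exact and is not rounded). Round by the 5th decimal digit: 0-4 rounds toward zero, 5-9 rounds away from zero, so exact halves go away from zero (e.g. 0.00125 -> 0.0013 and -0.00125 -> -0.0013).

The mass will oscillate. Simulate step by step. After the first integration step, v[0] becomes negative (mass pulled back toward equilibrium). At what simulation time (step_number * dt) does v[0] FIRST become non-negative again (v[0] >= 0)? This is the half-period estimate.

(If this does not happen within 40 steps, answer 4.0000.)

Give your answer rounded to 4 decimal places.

Step 0: x=[7.6000] v=[0.0000]
Step 1: x=[7.5806] v=[-0.1939]
Step 2: x=[7.5421] v=[-0.3846]
Step 3: x=[7.4852] v=[-0.5691]
Step 4: x=[7.4108] v=[-0.7444]
Step 5: x=[7.3200] v=[-0.9077]
Step 6: x=[7.2144] v=[-1.0563]
Step 7: x=[7.0956] v=[-1.1879]
Step 8: x=[6.9656] v=[-1.3003]
Step 9: x=[6.8264] v=[-1.3917]
Step 10: x=[6.6803] v=[-1.4606]
Step 11: x=[6.5297] v=[-1.5059]
Step 12: x=[6.3770] v=[-1.5269]
Step 13: x=[6.2247] v=[-1.5232]
Step 14: x=[6.0752] v=[-1.4949]
Step 15: x=[5.9310] v=[-1.4424]
Step 16: x=[5.7943] v=[-1.3666]
Step 17: x=[5.6674] v=[-1.2688]
Step 18: x=[5.5524] v=[-1.1505]
Step 19: x=[5.4510] v=[-1.0136]
Step 20: x=[5.3650] v=[-0.8603]
Step 21: x=[5.2957] v=[-0.6931]
Step 22: x=[5.2442] v=[-0.5147]
Step 23: x=[5.2114] v=[-0.3280]
Step 24: x=[5.1978] v=[-0.1360]
Step 25: x=[5.2036] v=[0.0582]
First v>=0 after going negative at step 25, time=2.5000

Answer: 2.5000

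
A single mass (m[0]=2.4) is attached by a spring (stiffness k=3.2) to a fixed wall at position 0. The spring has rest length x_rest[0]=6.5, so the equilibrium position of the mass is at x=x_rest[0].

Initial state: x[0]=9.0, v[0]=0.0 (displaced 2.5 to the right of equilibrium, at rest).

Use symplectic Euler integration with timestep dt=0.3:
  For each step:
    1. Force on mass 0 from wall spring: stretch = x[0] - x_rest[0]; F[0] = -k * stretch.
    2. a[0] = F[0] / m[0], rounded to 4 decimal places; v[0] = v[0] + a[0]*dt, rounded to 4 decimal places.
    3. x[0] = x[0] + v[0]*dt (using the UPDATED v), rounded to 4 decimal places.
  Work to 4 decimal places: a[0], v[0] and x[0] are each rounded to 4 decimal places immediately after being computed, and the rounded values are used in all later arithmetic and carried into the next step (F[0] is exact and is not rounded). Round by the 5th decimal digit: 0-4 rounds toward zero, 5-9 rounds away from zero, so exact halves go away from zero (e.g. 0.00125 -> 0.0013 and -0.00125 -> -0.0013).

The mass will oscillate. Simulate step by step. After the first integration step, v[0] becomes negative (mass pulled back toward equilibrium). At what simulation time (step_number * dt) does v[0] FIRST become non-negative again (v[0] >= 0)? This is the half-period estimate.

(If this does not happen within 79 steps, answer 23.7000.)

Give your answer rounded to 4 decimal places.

Answer: 3.0000

Derivation:
Step 0: x=[9.0000] v=[0.0000]
Step 1: x=[8.7000] v=[-1.0000]
Step 2: x=[8.1360] v=[-1.8800]
Step 3: x=[7.3757] v=[-2.5344]
Step 4: x=[6.5103] v=[-2.8847]
Step 5: x=[5.6437] v=[-2.8888]
Step 6: x=[4.8798] v=[-2.5463]
Step 7: x=[4.3103] v=[-1.8982]
Step 8: x=[4.0036] v=[-1.0223]
Step 9: x=[3.9965] v=[-0.0238]
Step 10: x=[4.2898] v=[0.9776]
First v>=0 after going negative at step 10, time=3.0000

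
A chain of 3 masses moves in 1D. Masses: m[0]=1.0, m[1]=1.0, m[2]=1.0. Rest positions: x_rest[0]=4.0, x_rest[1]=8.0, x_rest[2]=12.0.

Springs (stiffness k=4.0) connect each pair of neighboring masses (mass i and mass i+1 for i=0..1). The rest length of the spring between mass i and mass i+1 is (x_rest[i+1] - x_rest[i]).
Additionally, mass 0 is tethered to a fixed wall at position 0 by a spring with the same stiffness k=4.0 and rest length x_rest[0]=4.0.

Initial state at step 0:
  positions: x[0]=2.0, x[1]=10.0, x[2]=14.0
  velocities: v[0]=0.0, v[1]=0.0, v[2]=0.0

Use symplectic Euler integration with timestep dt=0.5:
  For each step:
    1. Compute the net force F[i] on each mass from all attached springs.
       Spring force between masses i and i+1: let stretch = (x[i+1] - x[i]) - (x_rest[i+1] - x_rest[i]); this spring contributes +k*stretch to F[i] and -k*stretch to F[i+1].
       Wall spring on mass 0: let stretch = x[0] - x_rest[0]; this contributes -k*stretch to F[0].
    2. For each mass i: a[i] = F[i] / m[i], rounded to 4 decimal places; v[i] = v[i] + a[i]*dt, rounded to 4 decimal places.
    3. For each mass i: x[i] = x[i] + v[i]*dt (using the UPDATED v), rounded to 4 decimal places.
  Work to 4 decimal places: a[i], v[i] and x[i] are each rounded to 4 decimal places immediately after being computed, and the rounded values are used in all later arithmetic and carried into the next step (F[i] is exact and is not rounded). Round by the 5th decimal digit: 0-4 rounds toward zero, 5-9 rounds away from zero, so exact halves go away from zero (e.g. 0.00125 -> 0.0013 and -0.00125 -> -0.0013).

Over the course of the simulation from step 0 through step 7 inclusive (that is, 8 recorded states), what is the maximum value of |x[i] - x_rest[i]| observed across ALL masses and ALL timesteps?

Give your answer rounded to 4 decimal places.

Answer: 4.0000

Derivation:
Step 0: x=[2.0000 10.0000 14.0000] v=[0.0000 0.0000 0.0000]
Step 1: x=[8.0000 6.0000 14.0000] v=[12.0000 -8.0000 0.0000]
Step 2: x=[4.0000 12.0000 10.0000] v=[-8.0000 12.0000 -8.0000]
Step 3: x=[4.0000 8.0000 12.0000] v=[0.0000 -8.0000 4.0000]
Step 4: x=[4.0000 4.0000 14.0000] v=[0.0000 -8.0000 4.0000]
Step 5: x=[0.0000 10.0000 10.0000] v=[-8.0000 12.0000 -8.0000]
Step 6: x=[6.0000 6.0000 10.0000] v=[12.0000 -8.0000 0.0000]
Step 7: x=[6.0000 6.0000 10.0000] v=[0.0000 0.0000 0.0000]
Max displacement = 4.0000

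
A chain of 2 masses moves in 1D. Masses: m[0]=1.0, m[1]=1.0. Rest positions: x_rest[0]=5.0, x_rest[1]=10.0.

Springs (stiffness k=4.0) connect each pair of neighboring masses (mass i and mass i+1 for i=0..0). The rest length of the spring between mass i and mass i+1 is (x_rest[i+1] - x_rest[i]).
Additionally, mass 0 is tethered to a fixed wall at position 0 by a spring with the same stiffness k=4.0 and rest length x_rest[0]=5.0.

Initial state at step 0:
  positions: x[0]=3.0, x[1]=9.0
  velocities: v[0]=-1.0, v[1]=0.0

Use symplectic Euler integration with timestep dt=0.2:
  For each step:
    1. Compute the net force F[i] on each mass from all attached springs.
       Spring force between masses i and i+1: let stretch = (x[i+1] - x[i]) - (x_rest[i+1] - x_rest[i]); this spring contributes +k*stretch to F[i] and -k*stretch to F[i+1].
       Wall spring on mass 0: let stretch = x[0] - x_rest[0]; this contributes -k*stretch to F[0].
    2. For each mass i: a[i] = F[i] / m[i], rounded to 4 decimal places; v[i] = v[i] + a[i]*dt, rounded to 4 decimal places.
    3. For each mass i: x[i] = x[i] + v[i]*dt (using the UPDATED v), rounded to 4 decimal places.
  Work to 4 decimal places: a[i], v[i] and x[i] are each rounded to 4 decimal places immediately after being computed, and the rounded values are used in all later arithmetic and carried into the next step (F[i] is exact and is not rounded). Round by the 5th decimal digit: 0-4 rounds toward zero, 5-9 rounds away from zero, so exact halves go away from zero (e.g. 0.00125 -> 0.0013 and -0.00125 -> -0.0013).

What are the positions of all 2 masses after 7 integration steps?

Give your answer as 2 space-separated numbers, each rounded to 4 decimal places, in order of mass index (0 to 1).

Step 0: x=[3.0000 9.0000] v=[-1.0000 0.0000]
Step 1: x=[3.2800 8.8400] v=[1.4000 -0.8000]
Step 2: x=[3.9248 8.5904] v=[3.2240 -1.2480]
Step 3: x=[4.6881 8.3943] v=[3.8166 -0.9805]
Step 4: x=[5.2943 8.4052] v=[3.0311 0.0545]
Step 5: x=[5.5512 8.7184] v=[1.2844 1.5658]
Step 6: x=[5.4266 9.3248] v=[-0.6228 3.0320]
Step 7: x=[5.0575 10.1075] v=[-1.8455 3.9134]

Answer: 5.0575 10.1075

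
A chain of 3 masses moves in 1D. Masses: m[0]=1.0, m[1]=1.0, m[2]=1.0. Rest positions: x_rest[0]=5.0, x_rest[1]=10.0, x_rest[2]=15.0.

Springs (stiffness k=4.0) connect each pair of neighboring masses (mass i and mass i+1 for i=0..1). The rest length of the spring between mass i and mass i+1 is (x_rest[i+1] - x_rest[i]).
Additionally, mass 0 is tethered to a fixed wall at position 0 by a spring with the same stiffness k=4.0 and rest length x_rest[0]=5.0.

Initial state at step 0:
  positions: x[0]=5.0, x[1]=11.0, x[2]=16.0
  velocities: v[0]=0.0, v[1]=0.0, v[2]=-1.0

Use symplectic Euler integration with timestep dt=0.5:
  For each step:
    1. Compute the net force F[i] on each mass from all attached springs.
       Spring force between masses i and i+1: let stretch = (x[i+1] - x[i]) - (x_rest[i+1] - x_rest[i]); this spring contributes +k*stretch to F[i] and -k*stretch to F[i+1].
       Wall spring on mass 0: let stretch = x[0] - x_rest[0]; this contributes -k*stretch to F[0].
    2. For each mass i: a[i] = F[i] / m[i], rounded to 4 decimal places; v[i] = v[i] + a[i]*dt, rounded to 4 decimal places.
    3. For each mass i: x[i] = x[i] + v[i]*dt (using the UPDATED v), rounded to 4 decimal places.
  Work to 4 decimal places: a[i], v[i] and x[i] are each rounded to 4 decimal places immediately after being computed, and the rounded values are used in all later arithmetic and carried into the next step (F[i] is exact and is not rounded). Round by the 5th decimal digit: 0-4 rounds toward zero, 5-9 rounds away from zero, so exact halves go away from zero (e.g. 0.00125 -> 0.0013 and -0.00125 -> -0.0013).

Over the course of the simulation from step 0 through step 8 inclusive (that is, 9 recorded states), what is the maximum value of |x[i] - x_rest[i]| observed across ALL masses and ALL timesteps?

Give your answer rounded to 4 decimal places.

Step 0: x=[5.0000 11.0000 16.0000] v=[0.0000 0.0000 -1.0000]
Step 1: x=[6.0000 10.0000 15.5000] v=[2.0000 -2.0000 -1.0000]
Step 2: x=[5.0000 10.5000 14.5000] v=[-2.0000 1.0000 -2.0000]
Step 3: x=[4.5000 9.5000 14.5000] v=[-1.0000 -2.0000 0.0000]
Step 4: x=[4.5000 8.5000 14.5000] v=[0.0000 -2.0000 0.0000]
Step 5: x=[4.0000 9.5000 13.5000] v=[-1.0000 2.0000 -2.0000]
Step 6: x=[5.0000 9.0000 13.5000] v=[2.0000 -1.0000 0.0000]
Step 7: x=[5.0000 9.0000 14.0000] v=[0.0000 0.0000 1.0000]
Step 8: x=[4.0000 10.0000 14.5000] v=[-2.0000 2.0000 1.0000]
Max displacement = 1.5000

Answer: 1.5000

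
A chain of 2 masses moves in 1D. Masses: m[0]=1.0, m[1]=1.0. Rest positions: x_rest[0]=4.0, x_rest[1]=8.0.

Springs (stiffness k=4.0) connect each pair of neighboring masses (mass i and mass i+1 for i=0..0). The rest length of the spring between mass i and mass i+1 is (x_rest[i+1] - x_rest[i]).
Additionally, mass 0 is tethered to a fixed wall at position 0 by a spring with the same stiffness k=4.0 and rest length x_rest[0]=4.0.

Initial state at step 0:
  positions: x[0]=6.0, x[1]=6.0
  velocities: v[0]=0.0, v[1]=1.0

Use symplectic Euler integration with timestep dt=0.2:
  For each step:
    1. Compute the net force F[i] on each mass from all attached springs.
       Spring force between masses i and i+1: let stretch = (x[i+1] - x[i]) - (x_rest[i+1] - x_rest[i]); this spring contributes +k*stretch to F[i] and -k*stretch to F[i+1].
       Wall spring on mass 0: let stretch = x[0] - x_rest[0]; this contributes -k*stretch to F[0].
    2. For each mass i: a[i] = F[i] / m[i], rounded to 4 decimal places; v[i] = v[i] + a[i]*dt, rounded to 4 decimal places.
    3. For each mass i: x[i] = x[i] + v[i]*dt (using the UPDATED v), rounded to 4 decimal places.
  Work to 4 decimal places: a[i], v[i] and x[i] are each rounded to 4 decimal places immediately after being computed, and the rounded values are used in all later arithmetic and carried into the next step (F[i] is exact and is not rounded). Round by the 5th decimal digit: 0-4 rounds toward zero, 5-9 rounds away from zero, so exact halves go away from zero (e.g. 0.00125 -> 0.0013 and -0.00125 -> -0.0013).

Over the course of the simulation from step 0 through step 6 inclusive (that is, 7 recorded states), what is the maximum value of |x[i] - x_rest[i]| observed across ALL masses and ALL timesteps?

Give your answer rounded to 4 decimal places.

Answer: 2.3538

Derivation:
Step 0: x=[6.0000 6.0000] v=[0.0000 1.0000]
Step 1: x=[5.0400 6.8400] v=[-4.8000 4.2000]
Step 2: x=[3.5616 8.0320] v=[-7.3920 5.9600]
Step 3: x=[2.2286 9.1487] v=[-6.6650 5.5837]
Step 4: x=[1.6462 9.7982] v=[-2.9118 3.2476]
Step 5: x=[2.1048 9.7834] v=[2.2928 -0.0740]
Step 6: x=[3.4552 9.1800] v=[6.7518 -3.0169]
Max displacement = 2.3538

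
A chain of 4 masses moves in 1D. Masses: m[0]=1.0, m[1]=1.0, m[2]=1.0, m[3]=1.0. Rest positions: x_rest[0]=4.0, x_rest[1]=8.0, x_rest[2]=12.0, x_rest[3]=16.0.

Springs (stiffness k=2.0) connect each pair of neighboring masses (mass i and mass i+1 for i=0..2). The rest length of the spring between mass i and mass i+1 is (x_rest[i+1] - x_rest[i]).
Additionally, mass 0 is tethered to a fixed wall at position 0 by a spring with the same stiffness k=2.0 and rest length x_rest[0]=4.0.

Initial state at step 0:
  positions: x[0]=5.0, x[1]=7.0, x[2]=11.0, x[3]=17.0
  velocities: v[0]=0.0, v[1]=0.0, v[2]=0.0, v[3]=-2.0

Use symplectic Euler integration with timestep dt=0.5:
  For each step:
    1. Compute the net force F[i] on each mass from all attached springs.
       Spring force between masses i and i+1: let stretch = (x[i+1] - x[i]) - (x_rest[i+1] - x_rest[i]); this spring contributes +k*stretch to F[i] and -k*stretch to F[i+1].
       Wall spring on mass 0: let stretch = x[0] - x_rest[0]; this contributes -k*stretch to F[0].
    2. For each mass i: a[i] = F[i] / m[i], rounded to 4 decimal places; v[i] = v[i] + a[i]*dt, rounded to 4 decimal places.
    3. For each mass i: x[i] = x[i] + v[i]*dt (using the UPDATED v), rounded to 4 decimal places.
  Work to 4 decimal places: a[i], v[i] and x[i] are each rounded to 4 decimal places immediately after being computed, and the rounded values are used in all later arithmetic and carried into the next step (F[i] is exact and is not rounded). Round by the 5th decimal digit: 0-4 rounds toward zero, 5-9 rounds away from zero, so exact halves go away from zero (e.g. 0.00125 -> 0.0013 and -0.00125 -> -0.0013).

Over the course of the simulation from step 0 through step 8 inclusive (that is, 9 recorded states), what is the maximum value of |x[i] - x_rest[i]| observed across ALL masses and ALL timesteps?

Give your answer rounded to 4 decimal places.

Answer: 2.8437

Derivation:
Step 0: x=[5.0000 7.0000 11.0000 17.0000] v=[0.0000 0.0000 0.0000 -2.0000]
Step 1: x=[3.5000 8.0000 12.0000 15.0000] v=[-3.0000 2.0000 2.0000 -4.0000]
Step 2: x=[2.5000 8.7500 12.5000 13.5000] v=[-2.0000 1.5000 1.0000 -3.0000]
Step 3: x=[3.3750 8.2500 11.6250 13.5000] v=[1.7500 -1.0000 -1.7500 0.0000]
Step 4: x=[5.0000 7.0000 10.0000 14.5625] v=[3.2500 -2.5000 -3.2500 2.1250]
Step 5: x=[5.1250 6.2500 9.1563 15.3438] v=[0.2500 -1.5000 -1.6875 1.5625]
Step 6: x=[3.2500 6.3907 9.9532 15.0313] v=[-3.7500 0.2813 1.5937 -0.6250]
Step 7: x=[1.3204 6.7423 11.5079 14.1798] v=[-3.8593 0.7031 3.1093 -1.7031]
Step 8: x=[1.4415 6.7657 12.0157 13.9923] v=[0.2422 0.0468 1.0156 -0.3750]
Max displacement = 2.8437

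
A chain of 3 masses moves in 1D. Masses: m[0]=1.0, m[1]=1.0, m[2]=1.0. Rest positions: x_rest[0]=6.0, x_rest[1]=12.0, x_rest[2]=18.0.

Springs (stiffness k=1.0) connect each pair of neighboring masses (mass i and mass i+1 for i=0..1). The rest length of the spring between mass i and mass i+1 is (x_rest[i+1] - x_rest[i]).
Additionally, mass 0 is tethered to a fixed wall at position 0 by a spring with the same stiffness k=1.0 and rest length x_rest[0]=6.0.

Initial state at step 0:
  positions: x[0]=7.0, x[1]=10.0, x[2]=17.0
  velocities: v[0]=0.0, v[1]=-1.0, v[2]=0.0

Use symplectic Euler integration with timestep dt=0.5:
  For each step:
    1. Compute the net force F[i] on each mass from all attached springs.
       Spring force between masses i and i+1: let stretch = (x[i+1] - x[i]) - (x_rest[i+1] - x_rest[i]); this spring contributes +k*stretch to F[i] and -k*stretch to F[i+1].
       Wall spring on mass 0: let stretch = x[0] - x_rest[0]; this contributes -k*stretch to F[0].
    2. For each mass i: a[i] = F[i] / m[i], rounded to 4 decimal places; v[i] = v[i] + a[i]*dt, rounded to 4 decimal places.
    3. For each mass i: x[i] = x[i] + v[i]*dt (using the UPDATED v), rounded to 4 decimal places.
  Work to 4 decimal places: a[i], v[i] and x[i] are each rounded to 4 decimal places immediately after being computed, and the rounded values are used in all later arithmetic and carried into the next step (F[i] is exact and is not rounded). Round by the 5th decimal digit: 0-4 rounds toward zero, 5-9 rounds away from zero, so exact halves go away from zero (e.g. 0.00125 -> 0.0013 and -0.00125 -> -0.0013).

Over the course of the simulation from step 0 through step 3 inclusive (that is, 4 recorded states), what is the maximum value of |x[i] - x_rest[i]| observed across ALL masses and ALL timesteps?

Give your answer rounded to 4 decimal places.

Answer: 2.2031

Derivation:
Step 0: x=[7.0000 10.0000 17.0000] v=[0.0000 -1.0000 0.0000]
Step 1: x=[6.0000 10.5000 16.7500] v=[-2.0000 1.0000 -0.5000]
Step 2: x=[4.6250 11.4375 16.4375] v=[-2.7500 1.8750 -0.6250]
Step 3: x=[3.7969 11.9219 16.3750] v=[-1.6563 0.9688 -0.1250]
Max displacement = 2.2031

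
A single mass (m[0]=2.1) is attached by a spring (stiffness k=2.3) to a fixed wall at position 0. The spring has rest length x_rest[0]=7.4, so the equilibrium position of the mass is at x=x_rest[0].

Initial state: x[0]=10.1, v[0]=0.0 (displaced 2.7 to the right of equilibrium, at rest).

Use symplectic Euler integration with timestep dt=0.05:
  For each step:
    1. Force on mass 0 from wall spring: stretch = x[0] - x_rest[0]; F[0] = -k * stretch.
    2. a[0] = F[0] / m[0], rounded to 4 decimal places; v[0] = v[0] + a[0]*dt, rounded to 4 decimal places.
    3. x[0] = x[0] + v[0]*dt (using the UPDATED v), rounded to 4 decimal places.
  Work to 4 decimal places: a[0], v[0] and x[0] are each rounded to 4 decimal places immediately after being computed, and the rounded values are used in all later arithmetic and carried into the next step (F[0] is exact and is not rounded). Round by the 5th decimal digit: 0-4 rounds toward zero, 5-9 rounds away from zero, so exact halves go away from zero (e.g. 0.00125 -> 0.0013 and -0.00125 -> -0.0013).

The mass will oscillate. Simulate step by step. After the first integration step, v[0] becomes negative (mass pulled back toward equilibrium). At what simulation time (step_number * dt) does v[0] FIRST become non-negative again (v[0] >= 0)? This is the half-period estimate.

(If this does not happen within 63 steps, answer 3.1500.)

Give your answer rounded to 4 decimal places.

Step 0: x=[10.1000] v=[0.0000]
Step 1: x=[10.0926] v=[-0.1479]
Step 2: x=[10.0778] v=[-0.2954]
Step 3: x=[10.0557] v=[-0.4420]
Step 4: x=[10.0263] v=[-0.5874]
Step 5: x=[9.9897] v=[-0.7312]
Step 6: x=[9.9461] v=[-0.8730]
Step 7: x=[9.8955] v=[-1.0124]
Step 8: x=[9.8380] v=[-1.1491]
Step 9: x=[9.7739] v=[-1.2826]
Step 10: x=[9.7033] v=[-1.4126]
Step 11: x=[9.6264] v=[-1.5387]
Step 12: x=[9.5434] v=[-1.6606]
Step 13: x=[9.4545] v=[-1.7780]
Step 14: x=[9.3600] v=[-1.8905]
Step 15: x=[9.2601] v=[-1.9978]
Step 16: x=[9.1551] v=[-2.0997]
Step 17: x=[9.0453] v=[-2.1958]
Step 18: x=[8.9310] v=[-2.2859]
Step 19: x=[8.8125] v=[-2.3697]
Step 20: x=[8.6901] v=[-2.4471]
Step 21: x=[8.5642] v=[-2.5178]
Step 22: x=[8.4351] v=[-2.5816]
Step 23: x=[8.3032] v=[-2.6383]
Step 24: x=[8.1688] v=[-2.6878]
Step 25: x=[8.0323] v=[-2.7299]
Step 26: x=[7.8941] v=[-2.7645]
Step 27: x=[7.7545] v=[-2.7916]
Step 28: x=[7.6140] v=[-2.8110]
Step 29: x=[7.4729] v=[-2.8227]
Step 30: x=[7.3316] v=[-2.8267]
Step 31: x=[7.1905] v=[-2.8230]
Step 32: x=[7.0499] v=[-2.8115]
Step 33: x=[6.9103] v=[-2.7923]
Step 34: x=[6.7720] v=[-2.7655]
Step 35: x=[6.6354] v=[-2.7311]
Step 36: x=[6.5009] v=[-2.6892]
Step 37: x=[6.3689] v=[-2.6400]
Step 38: x=[6.2397] v=[-2.5835]
Step 39: x=[6.1137] v=[-2.5200]
Step 40: x=[5.9912] v=[-2.4496]
Step 41: x=[5.8726] v=[-2.3725]
Step 42: x=[5.7582] v=[-2.2889]
Step 43: x=[5.6483] v=[-2.1990]
Step 44: x=[5.5431] v=[-2.1031]
Step 45: x=[5.4430] v=[-2.0014]
Step 46: x=[5.3483] v=[-1.8942]
Step 47: x=[5.2592] v=[-1.7818]
Step 48: x=[5.1760] v=[-1.6646]
Step 49: x=[5.0989] v=[-1.5428]
Step 50: x=[5.0281] v=[-1.4168]
Step 51: x=[4.9638] v=[-1.2869]
Step 52: x=[4.9061] v=[-1.1535]
Step 53: x=[4.8553] v=[-1.0169]
Step 54: x=[4.8114] v=[-0.8775]
Step 55: x=[4.7746] v=[-0.7357]
Step 56: x=[4.7450] v=[-0.5919]
Step 57: x=[4.7227] v=[-0.4465]
Step 58: x=[4.7077] v=[-0.2999]
Step 59: x=[4.7001] v=[-0.1525]
Step 60: x=[4.6999] v=[-0.0047]
Step 61: x=[4.7071] v=[0.1432]
First v>=0 after going negative at step 61, time=3.0500

Answer: 3.0500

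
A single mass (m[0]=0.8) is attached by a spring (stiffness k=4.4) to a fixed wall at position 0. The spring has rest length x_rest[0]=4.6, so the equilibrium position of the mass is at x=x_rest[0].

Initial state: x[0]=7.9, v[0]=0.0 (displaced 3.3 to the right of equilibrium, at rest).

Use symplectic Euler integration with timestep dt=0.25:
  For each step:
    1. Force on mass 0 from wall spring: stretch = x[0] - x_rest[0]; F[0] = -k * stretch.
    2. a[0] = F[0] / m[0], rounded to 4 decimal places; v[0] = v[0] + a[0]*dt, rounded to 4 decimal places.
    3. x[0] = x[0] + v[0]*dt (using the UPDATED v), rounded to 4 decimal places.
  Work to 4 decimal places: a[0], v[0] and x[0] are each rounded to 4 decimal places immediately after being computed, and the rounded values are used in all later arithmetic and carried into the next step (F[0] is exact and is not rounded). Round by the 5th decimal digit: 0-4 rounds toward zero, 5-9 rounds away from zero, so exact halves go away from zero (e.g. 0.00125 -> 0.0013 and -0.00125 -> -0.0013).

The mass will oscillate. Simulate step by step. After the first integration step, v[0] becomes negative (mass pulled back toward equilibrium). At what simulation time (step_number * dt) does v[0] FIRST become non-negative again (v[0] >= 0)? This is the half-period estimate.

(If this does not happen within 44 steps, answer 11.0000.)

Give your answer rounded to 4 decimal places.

Step 0: x=[7.9000] v=[0.0000]
Step 1: x=[6.7656] v=[-4.5375]
Step 2: x=[4.8868] v=[-7.5152]
Step 3: x=[2.9094] v=[-7.9096]
Step 4: x=[1.5132] v=[-5.5850]
Step 5: x=[1.1780] v=[-1.3407]
Step 6: x=[2.0192] v=[3.3646]
First v>=0 after going negative at step 6, time=1.5000

Answer: 1.5000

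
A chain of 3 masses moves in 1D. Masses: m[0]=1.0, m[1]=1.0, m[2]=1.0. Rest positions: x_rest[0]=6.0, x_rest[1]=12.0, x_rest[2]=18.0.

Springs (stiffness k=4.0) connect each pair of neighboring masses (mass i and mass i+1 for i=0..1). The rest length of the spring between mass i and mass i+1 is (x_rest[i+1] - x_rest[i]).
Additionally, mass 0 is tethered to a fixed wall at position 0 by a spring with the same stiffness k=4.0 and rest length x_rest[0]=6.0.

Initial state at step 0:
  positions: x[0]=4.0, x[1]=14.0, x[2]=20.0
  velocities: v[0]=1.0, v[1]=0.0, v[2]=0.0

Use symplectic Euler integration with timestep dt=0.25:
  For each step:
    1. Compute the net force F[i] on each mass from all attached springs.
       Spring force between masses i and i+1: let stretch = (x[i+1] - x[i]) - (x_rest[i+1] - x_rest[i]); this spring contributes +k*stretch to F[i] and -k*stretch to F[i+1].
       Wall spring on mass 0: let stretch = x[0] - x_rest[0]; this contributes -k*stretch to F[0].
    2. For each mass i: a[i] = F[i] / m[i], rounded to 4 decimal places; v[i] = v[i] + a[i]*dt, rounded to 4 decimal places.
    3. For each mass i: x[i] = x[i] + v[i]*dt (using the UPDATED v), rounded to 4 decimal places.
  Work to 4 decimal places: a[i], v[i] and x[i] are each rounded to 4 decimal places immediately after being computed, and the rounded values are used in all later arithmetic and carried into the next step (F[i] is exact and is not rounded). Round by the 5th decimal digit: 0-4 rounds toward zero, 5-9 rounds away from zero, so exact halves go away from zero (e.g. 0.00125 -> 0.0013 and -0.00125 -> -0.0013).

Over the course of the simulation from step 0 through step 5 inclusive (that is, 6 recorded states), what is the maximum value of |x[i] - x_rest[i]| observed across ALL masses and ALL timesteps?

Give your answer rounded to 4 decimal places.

Answer: 3.0469

Derivation:
Step 0: x=[4.0000 14.0000 20.0000] v=[1.0000 0.0000 0.0000]
Step 1: x=[5.7500 13.0000 20.0000] v=[7.0000 -4.0000 0.0000]
Step 2: x=[7.8750 11.9375 19.7500] v=[8.5000 -4.2500 -1.0000]
Step 3: x=[9.0469 11.8125 19.0469] v=[4.6875 -0.5000 -2.8125]
Step 4: x=[8.6485 12.8047 18.0352] v=[-1.5938 3.9688 -4.0469]
Step 5: x=[7.1270 14.0655 17.2159] v=[-6.0861 5.0431 -3.2774]
Max displacement = 3.0469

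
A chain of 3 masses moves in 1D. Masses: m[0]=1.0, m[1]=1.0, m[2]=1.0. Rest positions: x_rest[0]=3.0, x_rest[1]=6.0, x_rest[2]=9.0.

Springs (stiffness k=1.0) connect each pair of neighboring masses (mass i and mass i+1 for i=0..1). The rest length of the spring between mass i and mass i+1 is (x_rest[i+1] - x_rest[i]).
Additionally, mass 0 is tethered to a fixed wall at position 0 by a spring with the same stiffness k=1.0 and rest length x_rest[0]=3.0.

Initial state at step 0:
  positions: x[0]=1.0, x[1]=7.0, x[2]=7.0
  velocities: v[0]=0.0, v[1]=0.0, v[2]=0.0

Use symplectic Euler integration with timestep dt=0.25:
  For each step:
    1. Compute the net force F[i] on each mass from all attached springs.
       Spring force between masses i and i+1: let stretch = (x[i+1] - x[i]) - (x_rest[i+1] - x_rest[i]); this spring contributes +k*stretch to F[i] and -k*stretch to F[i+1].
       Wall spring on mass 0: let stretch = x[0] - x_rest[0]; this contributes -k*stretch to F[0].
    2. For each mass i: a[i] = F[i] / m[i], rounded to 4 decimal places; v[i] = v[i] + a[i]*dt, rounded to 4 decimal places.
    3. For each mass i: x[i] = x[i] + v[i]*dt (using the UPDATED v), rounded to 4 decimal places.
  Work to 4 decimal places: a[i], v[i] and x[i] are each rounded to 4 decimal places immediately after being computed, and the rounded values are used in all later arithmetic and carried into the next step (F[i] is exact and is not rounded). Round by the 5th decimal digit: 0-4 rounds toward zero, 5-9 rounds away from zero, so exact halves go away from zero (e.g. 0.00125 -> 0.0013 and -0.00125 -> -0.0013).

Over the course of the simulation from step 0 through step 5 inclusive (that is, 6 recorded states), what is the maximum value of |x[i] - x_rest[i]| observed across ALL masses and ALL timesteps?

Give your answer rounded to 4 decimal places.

Step 0: x=[1.0000 7.0000 7.0000] v=[0.0000 0.0000 0.0000]
Step 1: x=[1.3125 6.6250 7.1875] v=[1.2500 -1.5000 0.7500]
Step 2: x=[1.8750 5.9531 7.5274] v=[2.2500 -2.6875 1.3594]
Step 3: x=[2.5752 5.1247 7.9564] v=[2.8008 -3.3135 1.7158]
Step 4: x=[3.2738 4.3140 8.3959] v=[2.7944 -3.2430 1.7579]
Step 5: x=[3.8328 3.6934 8.7678] v=[2.2360 -2.4826 1.4874]
Max displacement = 2.3066

Answer: 2.3066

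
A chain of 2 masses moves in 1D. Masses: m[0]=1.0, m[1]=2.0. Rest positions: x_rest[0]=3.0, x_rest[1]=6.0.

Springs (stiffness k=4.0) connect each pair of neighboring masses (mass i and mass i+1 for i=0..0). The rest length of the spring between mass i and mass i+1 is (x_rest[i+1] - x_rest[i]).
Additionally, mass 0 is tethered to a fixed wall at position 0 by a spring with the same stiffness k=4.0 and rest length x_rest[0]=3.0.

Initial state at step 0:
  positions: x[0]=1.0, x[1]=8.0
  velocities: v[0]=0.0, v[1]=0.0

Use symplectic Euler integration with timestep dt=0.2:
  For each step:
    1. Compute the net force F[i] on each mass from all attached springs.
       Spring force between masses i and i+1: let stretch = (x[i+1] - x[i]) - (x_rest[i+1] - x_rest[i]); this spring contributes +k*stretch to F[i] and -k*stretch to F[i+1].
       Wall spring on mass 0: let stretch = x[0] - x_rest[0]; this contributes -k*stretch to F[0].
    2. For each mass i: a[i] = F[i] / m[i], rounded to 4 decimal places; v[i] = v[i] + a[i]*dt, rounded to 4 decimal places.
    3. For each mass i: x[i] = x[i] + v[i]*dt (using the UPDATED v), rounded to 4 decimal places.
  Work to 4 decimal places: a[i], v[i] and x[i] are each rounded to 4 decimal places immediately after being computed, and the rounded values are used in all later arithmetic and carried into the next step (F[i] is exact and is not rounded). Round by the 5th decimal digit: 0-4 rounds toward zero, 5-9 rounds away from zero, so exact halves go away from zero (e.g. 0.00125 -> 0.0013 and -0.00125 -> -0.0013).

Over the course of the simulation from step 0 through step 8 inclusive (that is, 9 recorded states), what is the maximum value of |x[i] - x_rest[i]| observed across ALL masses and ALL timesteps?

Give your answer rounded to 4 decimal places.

Step 0: x=[1.0000 8.0000] v=[0.0000 0.0000]
Step 1: x=[1.9600 7.6800] v=[4.8000 -1.6000]
Step 2: x=[3.5216 7.1424] v=[7.8080 -2.6880]
Step 3: x=[5.0991 6.5551] v=[7.8874 -2.9363]
Step 4: x=[6.0937 6.0914] v=[4.9729 -2.3187]
Step 5: x=[6.1129 5.8678] v=[0.0961 -1.1178]
Step 6: x=[5.1148 5.9038] v=[-4.9903 0.1802]
Step 7: x=[3.4246 6.1167] v=[-8.4509 1.0646]
Step 8: x=[1.6172 6.3543] v=[-9.0369 1.1878]
Max displacement = 3.1129

Answer: 3.1129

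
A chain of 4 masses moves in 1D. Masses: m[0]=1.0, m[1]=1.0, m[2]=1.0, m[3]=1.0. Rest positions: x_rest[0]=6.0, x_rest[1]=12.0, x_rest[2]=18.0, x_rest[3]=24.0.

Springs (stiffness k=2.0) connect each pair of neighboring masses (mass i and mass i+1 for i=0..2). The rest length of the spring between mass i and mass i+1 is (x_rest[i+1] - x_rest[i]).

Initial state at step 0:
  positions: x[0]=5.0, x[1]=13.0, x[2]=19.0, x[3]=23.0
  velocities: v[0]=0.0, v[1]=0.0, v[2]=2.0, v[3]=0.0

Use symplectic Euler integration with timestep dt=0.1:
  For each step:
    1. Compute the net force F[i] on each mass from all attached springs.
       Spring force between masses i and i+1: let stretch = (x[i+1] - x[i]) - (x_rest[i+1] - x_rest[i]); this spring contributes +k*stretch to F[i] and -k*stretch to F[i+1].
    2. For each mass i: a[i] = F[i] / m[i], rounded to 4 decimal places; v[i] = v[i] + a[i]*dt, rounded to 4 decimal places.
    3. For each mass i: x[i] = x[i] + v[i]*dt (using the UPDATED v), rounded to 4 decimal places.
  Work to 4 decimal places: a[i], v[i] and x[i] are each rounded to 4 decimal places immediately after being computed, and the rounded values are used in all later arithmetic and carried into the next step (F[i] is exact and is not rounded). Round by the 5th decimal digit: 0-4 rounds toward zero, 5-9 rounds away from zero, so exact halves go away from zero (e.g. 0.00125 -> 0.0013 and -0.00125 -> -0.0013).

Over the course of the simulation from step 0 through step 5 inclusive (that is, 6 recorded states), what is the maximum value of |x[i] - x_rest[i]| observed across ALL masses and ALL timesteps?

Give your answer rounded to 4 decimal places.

Answer: 1.3464

Derivation:
Step 0: x=[5.0000 13.0000 19.0000 23.0000] v=[0.0000 0.0000 2.0000 0.0000]
Step 1: x=[5.0400 12.9600 19.1600 23.0400] v=[0.4000 -0.4000 1.6000 0.4000]
Step 2: x=[5.1184 12.8856 19.2736 23.1224] v=[0.7840 -0.7440 1.1360 0.8240]
Step 3: x=[5.2321 12.7836 19.3364 23.2478] v=[1.1374 -1.0198 0.6282 1.2542]
Step 4: x=[5.3769 12.6617 19.3464 23.4150] v=[1.4477 -1.2195 0.0999 1.6719]
Step 5: x=[5.5474 12.5278 19.3041 23.6208] v=[1.7047 -1.3395 -0.4233 2.0582]
Max displacement = 1.3464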